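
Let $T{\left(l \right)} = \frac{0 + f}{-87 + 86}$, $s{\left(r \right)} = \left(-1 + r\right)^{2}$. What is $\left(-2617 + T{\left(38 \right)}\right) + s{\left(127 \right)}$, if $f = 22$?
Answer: $13237$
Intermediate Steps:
$T{\left(l \right)} = -22$ ($T{\left(l \right)} = \frac{0 + 22}{-87 + 86} = \frac{22}{-1} = 22 \left(-1\right) = -22$)
$\left(-2617 + T{\left(38 \right)}\right) + s{\left(127 \right)} = \left(-2617 - 22\right) + \left(-1 + 127\right)^{2} = -2639 + 126^{2} = -2639 + 15876 = 13237$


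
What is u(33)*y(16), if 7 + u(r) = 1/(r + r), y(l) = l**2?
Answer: -59008/33 ≈ -1788.1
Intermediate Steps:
u(r) = -7 + 1/(2*r) (u(r) = -7 + 1/(r + r) = -7 + 1/(2*r))
u(33)*y(16) = (-7 + (1/2)/33)*16**2 = (-7 + (1/2)*(1/33))*256 = (-7 + 1/66)*256 = -461/66*256 = -59008/33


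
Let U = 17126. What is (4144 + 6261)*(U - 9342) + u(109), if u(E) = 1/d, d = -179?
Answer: 14497661079/179 ≈ 8.0993e+7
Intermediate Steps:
u(E) = -1/179 (u(E) = 1/(-179) = -1/179)
(4144 + 6261)*(U - 9342) + u(109) = (4144 + 6261)*(17126 - 9342) - 1/179 = 10405*7784 - 1/179 = 80992520 - 1/179 = 14497661079/179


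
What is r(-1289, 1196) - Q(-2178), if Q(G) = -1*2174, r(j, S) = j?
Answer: 885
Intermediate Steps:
Q(G) = -2174
r(-1289, 1196) - Q(-2178) = -1289 - 1*(-2174) = -1289 + 2174 = 885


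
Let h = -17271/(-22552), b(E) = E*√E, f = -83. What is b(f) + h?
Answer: 17271/22552 - 83*I*√83 ≈ 0.76583 - 756.17*I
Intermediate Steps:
b(E) = E^(3/2)
h = 17271/22552 (h = -17271*(-1/22552) = 17271/22552 ≈ 0.76583)
b(f) + h = (-83)^(3/2) + 17271/22552 = -83*I*√83 + 17271/22552 = 17271/22552 - 83*I*√83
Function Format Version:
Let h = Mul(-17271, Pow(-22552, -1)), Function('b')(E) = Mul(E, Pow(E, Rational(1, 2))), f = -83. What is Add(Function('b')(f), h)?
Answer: Add(Rational(17271, 22552), Mul(-83, I, Pow(83, Rational(1, 2)))) ≈ Add(0.76583, Mul(-756.17, I))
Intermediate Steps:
Function('b')(E) = Pow(E, Rational(3, 2))
h = Rational(17271, 22552) (h = Mul(-17271, Rational(-1, 22552)) = Rational(17271, 22552) ≈ 0.76583)
Add(Function('b')(f), h) = Add(Pow(-83, Rational(3, 2)), Rational(17271, 22552)) = Add(Mul(-83, I, Pow(83, Rational(1, 2))), Rational(17271, 22552)) = Add(Rational(17271, 22552), Mul(-83, I, Pow(83, Rational(1, 2))))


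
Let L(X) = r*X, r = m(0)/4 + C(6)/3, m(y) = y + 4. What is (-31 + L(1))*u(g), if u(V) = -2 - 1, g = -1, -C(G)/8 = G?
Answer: 138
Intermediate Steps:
C(G) = -8*G
m(y) = 4 + y
r = -15 (r = (4 + 0)/4 - 8*6/3 = 4*(1/4) - 48*1/3 = 1 - 16 = -15)
u(V) = -3
L(X) = -15*X
(-31 + L(1))*u(g) = (-31 - 15*1)*(-3) = (-31 - 15)*(-3) = -46*(-3) = 138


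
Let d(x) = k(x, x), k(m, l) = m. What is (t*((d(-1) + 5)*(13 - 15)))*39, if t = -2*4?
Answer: 2496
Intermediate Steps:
d(x) = x
t = -8
(t*((d(-1) + 5)*(13 - 15)))*39 = -8*(-1 + 5)*(13 - 15)*39 = -32*(-2)*39 = -8*(-8)*39 = 64*39 = 2496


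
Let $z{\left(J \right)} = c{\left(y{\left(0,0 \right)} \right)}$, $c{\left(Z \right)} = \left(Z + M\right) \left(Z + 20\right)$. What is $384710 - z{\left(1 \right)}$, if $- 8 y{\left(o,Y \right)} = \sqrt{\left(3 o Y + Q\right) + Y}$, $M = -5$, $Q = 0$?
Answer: $384810$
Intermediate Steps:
$y{\left(o,Y \right)} = - \frac{\sqrt{Y + 3 Y o}}{8}$ ($y{\left(o,Y \right)} = - \frac{\sqrt{\left(3 o Y + 0\right) + Y}}{8} = - \frac{\sqrt{\left(3 Y o + 0\right) + Y}}{8} = - \frac{\sqrt{3 Y o + Y}}{8} = - \frac{\sqrt{Y + 3 Y o}}{8}$)
$c{\left(Z \right)} = \left(-5 + Z\right) \left(20 + Z\right)$ ($c{\left(Z \right)} = \left(Z - 5\right) \left(Z + 20\right) = \left(-5 + Z\right) \left(20 + Z\right)$)
$z{\left(J \right)} = -100$ ($z{\left(J \right)} = -100 + \left(- \frac{\sqrt{0 \left(1 + 3 \cdot 0\right)}}{8}\right)^{2} + 15 \left(- \frac{\sqrt{0 \left(1 + 3 \cdot 0\right)}}{8}\right) = -100 + \left(- \frac{\sqrt{0 \left(1 + 0\right)}}{8}\right)^{2} + 15 \left(- \frac{\sqrt{0 \left(1 + 0\right)}}{8}\right) = -100 + \left(- \frac{\sqrt{0 \cdot 1}}{8}\right)^{2} + 15 \left(- \frac{\sqrt{0 \cdot 1}}{8}\right) = -100 + \left(- \frac{\sqrt{0}}{8}\right)^{2} + 15 \left(- \frac{\sqrt{0}}{8}\right) = -100 + \left(\left(- \frac{1}{8}\right) 0\right)^{2} + 15 \left(\left(- \frac{1}{8}\right) 0\right) = -100 + 0^{2} + 15 \cdot 0 = -100 + 0 + 0 = -100$)
$384710 - z{\left(1 \right)} = 384710 - -100 = 384710 + 100 = 384810$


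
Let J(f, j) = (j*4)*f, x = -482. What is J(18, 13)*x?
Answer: -451152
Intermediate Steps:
J(f, j) = 4*f*j (J(f, j) = (4*j)*f = 4*f*j)
J(18, 13)*x = (4*18*13)*(-482) = 936*(-482) = -451152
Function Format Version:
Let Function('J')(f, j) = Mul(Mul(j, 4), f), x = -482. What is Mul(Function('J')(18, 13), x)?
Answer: -451152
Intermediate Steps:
Function('J')(f, j) = Mul(4, f, j) (Function('J')(f, j) = Mul(Mul(4, j), f) = Mul(4, f, j))
Mul(Function('J')(18, 13), x) = Mul(Mul(4, 18, 13), -482) = Mul(936, -482) = -451152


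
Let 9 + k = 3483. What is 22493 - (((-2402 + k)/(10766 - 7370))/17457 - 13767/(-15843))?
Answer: 1760451538142084/78269664033 ≈ 22492.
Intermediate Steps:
k = 3474 (k = -9 + 3483 = 3474)
22493 - (((-2402 + k)/(10766 - 7370))/17457 - 13767/(-15843)) = 22493 - (((-2402 + 3474)/(10766 - 7370))/17457 - 13767/(-15843)) = 22493 - ((1072/3396)*(1/17457) - 13767*(-1/15843)) = 22493 - ((1072*(1/3396))*(1/17457) + 4589/5281) = 22493 - ((268/849)*(1/17457) + 4589/5281) = 22493 - (268/14820993 + 4589/5281) = 22493 - 1*68014952185/78269664033 = 22493 - 68014952185/78269664033 = 1760451538142084/78269664033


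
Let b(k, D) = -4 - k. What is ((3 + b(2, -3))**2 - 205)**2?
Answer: 38416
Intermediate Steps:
((3 + b(2, -3))**2 - 205)**2 = ((3 + (-4 - 1*2))**2 - 205)**2 = ((3 + (-4 - 2))**2 - 205)**2 = ((3 - 6)**2 - 205)**2 = ((-3)**2 - 205)**2 = (9 - 205)**2 = (-196)**2 = 38416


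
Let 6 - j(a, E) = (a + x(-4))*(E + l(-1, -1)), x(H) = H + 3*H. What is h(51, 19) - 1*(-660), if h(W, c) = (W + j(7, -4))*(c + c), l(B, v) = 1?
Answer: 1800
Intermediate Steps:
x(H) = 4*H
j(a, E) = 6 - (1 + E)*(-16 + a) (j(a, E) = 6 - (a + 4*(-4))*(E + 1) = 6 - (a - 16)*(1 + E) = 6 - (-16 + a)*(1 + E) = 6 - (1 + E)*(-16 + a))
h(W, c) = 2*c*(-21 + W) (h(W, c) = (W + (22 - 1*7 + 16*(-4) - 1*(-4)*7))*(c + c) = (W + (22 - 7 - 64 + 28))*(2*c) = (W - 21)*(2*c) = (-21 + W)*(2*c) = 2*c*(-21 + W))
h(51, 19) - 1*(-660) = 2*19*(-21 + 51) - 1*(-660) = 2*19*30 + 660 = 1140 + 660 = 1800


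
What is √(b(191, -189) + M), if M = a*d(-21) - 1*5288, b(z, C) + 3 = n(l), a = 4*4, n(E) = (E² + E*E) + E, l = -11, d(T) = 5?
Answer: 2*I*√1245 ≈ 70.569*I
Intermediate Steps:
n(E) = E + 2*E² (n(E) = (E² + E²) + E = 2*E² + E = E + 2*E²)
a = 16
b(z, C) = 228 (b(z, C) = -3 - 11*(1 + 2*(-11)) = -3 - 11*(1 - 22) = -3 - 11*(-21) = -3 + 231 = 228)
M = -5208 (M = 16*5 - 1*5288 = 80 - 5288 = -5208)
√(b(191, -189) + M) = √(228 - 5208) = √(-4980) = 2*I*√1245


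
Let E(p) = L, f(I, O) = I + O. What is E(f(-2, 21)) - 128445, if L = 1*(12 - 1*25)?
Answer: -128458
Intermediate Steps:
L = -13 (L = 1*(12 - 25) = 1*(-13) = -13)
E(p) = -13
E(f(-2, 21)) - 128445 = -13 - 128445 = -128458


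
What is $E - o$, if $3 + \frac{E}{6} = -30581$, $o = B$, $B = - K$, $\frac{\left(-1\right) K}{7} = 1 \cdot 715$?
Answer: $-188509$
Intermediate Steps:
$K = -5005$ ($K = - 7 \cdot 1 \cdot 715 = \left(-7\right) 715 = -5005$)
$B = 5005$ ($B = \left(-1\right) \left(-5005\right) = 5005$)
$o = 5005$
$E = -183504$ ($E = -18 + 6 \left(-30581\right) = -18 - 183486 = -183504$)
$E - o = -183504 - 5005 = -188509$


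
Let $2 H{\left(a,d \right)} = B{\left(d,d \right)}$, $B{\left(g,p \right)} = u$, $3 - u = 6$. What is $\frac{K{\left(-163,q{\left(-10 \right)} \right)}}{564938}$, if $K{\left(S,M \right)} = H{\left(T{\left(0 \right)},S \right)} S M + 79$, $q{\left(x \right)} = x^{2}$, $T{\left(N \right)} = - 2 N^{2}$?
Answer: $\frac{24529}{564938} \approx 0.043419$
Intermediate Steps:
$u = -3$ ($u = 3 - 6 = -3$)
$B{\left(g,p \right)} = -3$
$H{\left(a,d \right)} = - \frac{3}{2}$ ($H{\left(a,d \right)} = \frac{1}{2} \left(-3\right) = - \frac{3}{2}$)
$K{\left(S,M \right)} = 79 - \frac{3 M S}{2}$ ($K{\left(S,M \right)} = - \frac{3 S}{2} M + 79 = - \frac{3 M S}{2} + 79 = 79 - \frac{3 M S}{2}$)
$\frac{K{\left(-163,q{\left(-10 \right)} \right)}}{564938} = \frac{79 - \frac{3}{2} \left(-10\right)^{2} \left(-163\right)}{564938} = \left(79 - 150 \left(-163\right)\right) \frac{1}{564938} = \left(79 + 24450\right) \frac{1}{564938} = 24529 \cdot \frac{1}{564938} = \frac{24529}{564938}$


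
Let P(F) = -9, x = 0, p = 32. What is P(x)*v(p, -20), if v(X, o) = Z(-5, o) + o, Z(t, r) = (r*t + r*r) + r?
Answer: -4140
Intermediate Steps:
Z(t, r) = r + r² + r*t (Z(t, r) = (r*t + r²) + r = (r² + r*t) + r = r + r² + r*t)
v(X, o) = o + o*(-4 + o) (v(X, o) = o*(1 + o - 5) + o = o*(-4 + o) + o = o + o*(-4 + o))
P(x)*v(p, -20) = -(-180)*(-3 - 20) = -(-180)*(-23) = -9*460 = -4140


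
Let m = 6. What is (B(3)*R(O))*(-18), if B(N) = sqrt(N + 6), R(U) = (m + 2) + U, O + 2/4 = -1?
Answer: -351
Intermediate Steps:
O = -3/2 (O = -1/2 - 1 = -3/2 ≈ -1.5000)
R(U) = 8 + U (R(U) = (6 + 2) + U = 8 + U)
B(N) = sqrt(6 + N)
(B(3)*R(O))*(-18) = (sqrt(6 + 3)*(8 - 3/2))*(-18) = (sqrt(9)*(13/2))*(-18) = (3*(13/2))*(-18) = (39/2)*(-18) = -351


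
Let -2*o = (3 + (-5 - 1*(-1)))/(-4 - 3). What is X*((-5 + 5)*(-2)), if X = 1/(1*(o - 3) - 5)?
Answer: 0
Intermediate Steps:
o = -1/14 (o = -(3 + (-5 - 1*(-1)))/(2*(-4 - 3)) = -(3 + (-5 + 1))/(2*(-7)) = -(3 - 4)*(-1)/(2*7) = -(-1)*(-1)/(2*7) = -1/2*1/7 = -1/14 ≈ -0.071429)
X = -14/113 (X = 1/(1*(-1/14 - 3) - 5) = 1/(1*(-43/14) - 5) = 1/(-43/14 - 5) = 1/(-113/14) = -14/113 ≈ -0.12389)
X*((-5 + 5)*(-2)) = -14*(-5 + 5)*(-2)/113 = -0*(-2) = -14/113*0 = 0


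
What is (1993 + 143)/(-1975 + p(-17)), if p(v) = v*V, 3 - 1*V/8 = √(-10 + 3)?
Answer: -5090088/5808161 - 290496*I*√7/5808161 ≈ -0.87637 - 0.13233*I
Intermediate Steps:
V = 24 - 8*I*√7 (V = 24 - 8*√(-10 + 3) = 24 - 8*I*√7 ≈ 24.0 - 21.166*I)
p(v) = v*(24 - 8*I*√7)
(1993 + 143)/(-1975 + p(-17)) = (1993 + 143)/(-1975 + 8*(-17)*(3 - I*√7)) = 2136/(-1975 + (-408 + 136*I*√7)) = 2136/(-2383 + 136*I*√7)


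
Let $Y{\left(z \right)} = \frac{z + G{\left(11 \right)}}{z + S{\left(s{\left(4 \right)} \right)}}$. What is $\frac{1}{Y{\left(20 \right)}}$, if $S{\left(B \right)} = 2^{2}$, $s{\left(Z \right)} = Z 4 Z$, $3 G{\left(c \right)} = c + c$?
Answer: $\frac{36}{41} \approx 0.87805$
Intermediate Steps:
$G{\left(c \right)} = \frac{2 c}{3}$ ($G{\left(c \right)} = \frac{c + c}{3} = \frac{2 c}{3}$)
$s{\left(Z \right)} = 4 Z^{2}$ ($s{\left(Z \right)} = 4 Z Z = 4 Z^{2}$)
$S{\left(B \right)} = 4$
$Y{\left(z \right)} = \frac{\frac{22}{3} + z}{4 + z}$ ($Y{\left(z \right)} = \frac{z + \frac{2}{3} \cdot 11}{z + 4} = \frac{z + \frac{22}{3}}{4 + z} = \frac{\frac{22}{3} + z}{4 + z}$)
$\frac{1}{Y{\left(20 \right)}} = \frac{1}{\frac{1}{4 + 20} \left(\frac{22}{3} + 20\right)} = \frac{1}{\frac{1}{24} \cdot \frac{82}{3}} = \frac{1}{\frac{41}{36}} = \frac{36}{41}$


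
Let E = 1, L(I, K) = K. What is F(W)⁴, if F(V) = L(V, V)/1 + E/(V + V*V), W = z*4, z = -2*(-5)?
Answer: 18520036517084422401/7233948160000 ≈ 2.5602e+6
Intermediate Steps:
z = 10
W = 40 (W = 10*4 = 40)
F(V) = V + 1/(V + V²) (F(V) = V/1 + 1/(V + V*V) = V*1 + 1/(V + V²) = V + 1/(V + V²))
F(W)⁴ = ((1 + 40² + 40³)/(40*(1 + 40)))⁴ = ((1/40)*(1 + 1600 + 64000)/41)⁴ = ((1/40)*(1/41)*65601)⁴ = (65601/1640)⁴ = 18520036517084422401/7233948160000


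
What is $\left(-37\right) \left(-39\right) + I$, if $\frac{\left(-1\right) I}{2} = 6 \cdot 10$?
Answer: $1323$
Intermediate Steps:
$I = -120$ ($I = - 2 \cdot 6 \cdot 10 = \left(-2\right) 60 = -120$)
$\left(-37\right) \left(-39\right) + I = \left(-37\right) \left(-39\right) - 120 = 1443 - 120 = 1323$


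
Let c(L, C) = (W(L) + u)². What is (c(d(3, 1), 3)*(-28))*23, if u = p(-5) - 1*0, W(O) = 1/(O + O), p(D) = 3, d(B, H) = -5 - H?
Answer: -197225/36 ≈ -5478.5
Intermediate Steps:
W(O) = 1/(2*O)
u = 3 (u = 3 - 1*0 = 3 + 0 = 3)
c(L, C) = (3 + 1/(2*L))² (c(L, C) = (1/(2*L) + 3)² = (3 + 1/(2*L))²)
(c(d(3, 1), 3)*(-28))*23 = (((1 + 6*(-5 - 1*1))²/(4*(-5 - 1*1)²))*(-28))*23 = (((1 + 6*(-5 - 1))²/(4*(-5 - 1)²))*(-28))*23 = (((¼)*(1 + 6*(-6))²/(-6)²)*(-28))*23 = (((¼)*(1/36)*(1 - 36)²)*(-28))*23 = (((¼)*(1/36)*(-35)²)*(-28))*23 = (((¼)*(1/36)*1225)*(-28))*23 = ((1225/144)*(-28))*23 = -8575/36*23 = -197225/36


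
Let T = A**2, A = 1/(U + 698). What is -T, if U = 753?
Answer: -1/2105401 ≈ -4.7497e-7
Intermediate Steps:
A = 1/1451 (A = 1/(753 + 698) = 1/1451 ≈ 0.00068918)
T = 1/2105401 (T = (1/1451)**2 = 1/2105401 ≈ 4.7497e-7)
-T = -1*1/2105401 = -1/2105401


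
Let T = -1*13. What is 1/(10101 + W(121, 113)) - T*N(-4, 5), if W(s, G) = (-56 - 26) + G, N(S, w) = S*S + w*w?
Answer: 5400357/10132 ≈ 533.00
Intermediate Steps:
T = -13
N(S, w) = S**2 + w**2
W(s, G) = -82 + G
1/(10101 + W(121, 113)) - T*N(-4, 5) = 1/(10101 + (-82 + 113)) - (-13)*((-4)**2 + 5**2) = 1/(10101 + 31) - (-13)*(16 + 25) = 1/10132 - (-13)*41 = 1/10132 - 1*(-533) = 1/10132 + 533 = 5400357/10132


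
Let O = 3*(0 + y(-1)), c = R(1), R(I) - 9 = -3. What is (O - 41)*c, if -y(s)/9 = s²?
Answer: -408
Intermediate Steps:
R(I) = 6 (R(I) = 9 - 3 = 6)
c = 6
y(s) = -9*s²
O = -27 (O = 3*(0 - 9*(-1)²) = 3*(0 - 9*1) = 3*(0 - 9) = 3*(-9) = -27)
(O - 41)*c = (-27 - 41)*6 = -68*6 = -408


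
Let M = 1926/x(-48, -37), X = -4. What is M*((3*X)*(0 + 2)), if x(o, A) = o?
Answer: 963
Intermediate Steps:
M = -321/8 (M = 1926/(-48) = 1926*(-1/48) = -321/8 ≈ -40.125)
M*((3*X)*(0 + 2)) = -321*3*(-4)*(0 + 2)/8 = -(-963)*2/2 = -321/8*(-24) = 963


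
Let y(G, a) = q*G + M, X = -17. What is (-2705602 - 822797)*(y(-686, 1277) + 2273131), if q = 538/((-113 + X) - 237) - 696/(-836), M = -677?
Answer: -615131794158754614/76703 ≈ -8.0197e+12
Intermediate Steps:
q = -48584/76703 (q = 538/((-113 - 17) - 237) - 696/(-836) = 538/(-130 - 237) - 696*(-1/836) = 538/(-367) + 174/209 = 538*(-1/367) + 174/209 = -538/367 + 174/209 = -48584/76703 ≈ -0.63340)
y(G, a) = -677 - 48584*G/76703 (y(G, a) = -48584*G/76703 - 677 = -677 - 48584*G/76703)
(-2705602 - 822797)*(y(-686, 1277) + 2273131) = (-2705602 - 822797)*((-677 - 48584/76703*(-686)) + 2273131) = -3528399*((-677 + 33328624/76703) + 2273131) = -3528399*(-18599307/76703 + 2273131) = -3528399*174337367786/76703 = -615131794158754614/76703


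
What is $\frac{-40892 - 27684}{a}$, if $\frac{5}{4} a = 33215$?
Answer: $- \frac{17144}{6643} \approx -2.5808$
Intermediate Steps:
$a = 26572$ ($a = \frac{4}{5} \cdot 33215 = 26572$)
$\frac{-40892 - 27684}{a} = \frac{-40892 - 27684}{26572} = \left(-40892 - 27684\right) \frac{1}{26572} = \left(-68576\right) \frac{1}{26572} = - \frac{17144}{6643}$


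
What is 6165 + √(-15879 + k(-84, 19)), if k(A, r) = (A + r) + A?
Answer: 6165 + 2*I*√4007 ≈ 6165.0 + 126.6*I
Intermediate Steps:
k(A, r) = r + 2*A
6165 + √(-15879 + k(-84, 19)) = 6165 + √(-15879 + (19 + 2*(-84))) = 6165 + √(-15879 + (19 - 168)) = 6165 + √(-15879 - 149) = 6165 + √(-16028) = 6165 + 2*I*√4007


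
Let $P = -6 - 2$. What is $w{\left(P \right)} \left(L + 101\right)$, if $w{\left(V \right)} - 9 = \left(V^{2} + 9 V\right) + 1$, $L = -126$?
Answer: $-50$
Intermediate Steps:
$P = -8$ ($P = -6 - 2 = -8$)
$w{\left(V \right)} = 10 + V^{2} + 9 V$ ($w{\left(V \right)} = 9 + \left(\left(V^{2} + 9 V\right) + 1\right) = 9 + \left(1 + V^{2} + 9 V\right) = 10 + V^{2} + 9 V$)
$w{\left(P \right)} \left(L + 101\right) = \left(10 + \left(-8\right)^{2} + 9 \left(-8\right)\right) \left(-126 + 101\right) = \left(10 + 64 - 72\right) \left(-25\right) = 2 \left(-25\right) = -50$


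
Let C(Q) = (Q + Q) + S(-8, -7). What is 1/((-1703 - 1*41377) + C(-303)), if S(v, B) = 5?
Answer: -1/43681 ≈ -2.2893e-5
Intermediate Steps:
C(Q) = 5 + 2*Q (C(Q) = (Q + Q) + 5 = 2*Q + 5 = 5 + 2*Q)
1/((-1703 - 1*41377) + C(-303)) = 1/((-1703 - 1*41377) + (5 + 2*(-303))) = 1/((-1703 - 41377) + (5 - 606)) = 1/(-43080 - 601) = 1/(-43681) = -1/43681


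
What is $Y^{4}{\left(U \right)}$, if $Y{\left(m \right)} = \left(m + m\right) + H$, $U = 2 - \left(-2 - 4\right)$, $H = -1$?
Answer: $50625$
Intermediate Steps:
$U = 8$ ($U = 2 - -6 = 2 + 6 = 8$)
$Y{\left(m \right)} = -1 + 2 m$ ($Y{\left(m \right)} = \left(m + m\right) - 1 = 2 m - 1 = -1 + 2 m$)
$Y^{4}{\left(U \right)} = \left(-1 + 2 \cdot 8\right)^{4} = \left(-1 + 16\right)^{4} = 15^{4} = 50625$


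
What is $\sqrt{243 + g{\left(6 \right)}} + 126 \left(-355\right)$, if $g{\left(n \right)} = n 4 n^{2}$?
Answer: $-44730 + 3 \sqrt{123} \approx -44697.0$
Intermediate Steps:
$g{\left(n \right)} = 4 n^{3}$ ($g{\left(n \right)} = 4 n n^{2} = 4 n^{3}$)
$\sqrt{243 + g{\left(6 \right)}} + 126 \left(-355\right) = \sqrt{243 + 4 \cdot 6^{3}} + 126 \left(-355\right) = \sqrt{243 + 4 \cdot 216} - 44730 = \sqrt{243 + 864} - 44730 = \sqrt{1107} - 44730 = 3 \sqrt{123} - 44730 = -44730 + 3 \sqrt{123}$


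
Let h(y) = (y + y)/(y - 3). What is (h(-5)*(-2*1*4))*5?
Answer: -50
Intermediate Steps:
h(y) = 2*y/(-3 + y) (h(y) = (2*y)/(-3 + y) = 2*y/(-3 + y))
(h(-5)*(-2*1*4))*5 = ((2*(-5)/(-3 - 5))*(-2*1*4))*5 = ((2*(-5)/(-8))*(-2*4))*5 = ((2*(-5)*(-1/8))*(-8))*5 = ((5/4)*(-8))*5 = -10*5 = -50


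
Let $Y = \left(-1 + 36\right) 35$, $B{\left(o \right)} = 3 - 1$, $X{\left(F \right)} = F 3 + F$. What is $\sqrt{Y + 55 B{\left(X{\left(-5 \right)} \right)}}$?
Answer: $\sqrt{1335} \approx 36.538$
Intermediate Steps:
$X{\left(F \right)} = 4 F$ ($X{\left(F \right)} = 3 F + F = 4 F$)
$B{\left(o \right)} = 2$ ($B{\left(o \right)} = 3 - 1 = 2$)
$Y = 1225$ ($Y = 35 \cdot 35 = 1225$)
$\sqrt{Y + 55 B{\left(X{\left(-5 \right)} \right)}} = \sqrt{1225 + 55 \cdot 2} = \sqrt{1225 + 110} = \sqrt{1335}$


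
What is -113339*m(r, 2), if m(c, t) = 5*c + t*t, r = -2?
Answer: 680034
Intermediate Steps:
m(c, t) = t**2 + 5*c (m(c, t) = 5*c + t**2 = t**2 + 5*c)
-113339*m(r, 2) = -113339*(2**2 + 5*(-2)) = -113339*(4 - 10) = -113339*(-6) = 680034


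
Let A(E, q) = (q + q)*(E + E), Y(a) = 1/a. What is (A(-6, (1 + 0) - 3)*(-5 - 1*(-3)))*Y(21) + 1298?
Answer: 9054/7 ≈ 1293.4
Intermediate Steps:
A(E, q) = 4*E*q (A(E, q) = (2*q)*(2*E) = 4*E*q)
(A(-6, (1 + 0) - 3)*(-5 - 1*(-3)))*Y(21) + 1298 = ((4*(-6)*((1 + 0) - 3))*(-5 - 1*(-3)))/21 + 1298 = ((4*(-6)*(1 - 3))*(-5 + 3))*(1/21) + 1298 = ((4*(-6)*(-2))*(-2))*(1/21) + 1298 = (48*(-2))*(1/21) + 1298 = -96*1/21 + 1298 = -32/7 + 1298 = 9054/7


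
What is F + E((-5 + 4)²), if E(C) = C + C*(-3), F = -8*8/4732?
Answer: -2382/1183 ≈ -2.0135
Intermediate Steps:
F = -16/1183 (F = -64*1/4732 = -16/1183 ≈ -0.013525)
E(C) = -2*C (E(C) = C - 3*C = -2*C)
F + E((-5 + 4)²) = -16/1183 - 2*(-5 + 4)² = -16/1183 - 2*(-1)² = -16/1183 - 2*1 = -16/1183 - 2 = -2382/1183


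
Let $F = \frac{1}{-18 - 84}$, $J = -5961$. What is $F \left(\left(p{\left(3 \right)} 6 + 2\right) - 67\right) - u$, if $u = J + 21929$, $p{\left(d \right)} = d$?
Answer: $- \frac{1628689}{102} \approx -15968.0$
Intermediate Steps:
$F = - \frac{1}{102}$ ($F = \frac{1}{-102} = - \frac{1}{102} \approx -0.0098039$)
$u = 15968$ ($u = -5961 + 21929 = 15968$)
$F \left(\left(p{\left(3 \right)} 6 + 2\right) - 67\right) - u = - \frac{\left(3 \cdot 6 + 2\right) - 67}{102} - 15968 = - \frac{\left(18 + 2\right) - 67}{102} - 15968 = - \frac{20 - 67}{102} - 15968 = \left(- \frac{1}{102}\right) \left(-47\right) - 15968 = \frac{47}{102} - 15968 = - \frac{1628689}{102}$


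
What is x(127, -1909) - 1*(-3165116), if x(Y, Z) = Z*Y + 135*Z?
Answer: 2664958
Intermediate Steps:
x(Y, Z) = 135*Z + Y*Z (x(Y, Z) = Y*Z + 135*Z = 135*Z + Y*Z)
x(127, -1909) - 1*(-3165116) = -1909*(135 + 127) - 1*(-3165116) = -1909*262 + 3165116 = -500158 + 3165116 = 2664958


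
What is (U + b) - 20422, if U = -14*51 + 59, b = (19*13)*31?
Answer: -13420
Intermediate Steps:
b = 7657 (b = 247*31 = 7657)
U = -655 (U = -714 + 59 = -655)
(U + b) - 20422 = (-655 + 7657) - 20422 = 7002 - 20422 = -13420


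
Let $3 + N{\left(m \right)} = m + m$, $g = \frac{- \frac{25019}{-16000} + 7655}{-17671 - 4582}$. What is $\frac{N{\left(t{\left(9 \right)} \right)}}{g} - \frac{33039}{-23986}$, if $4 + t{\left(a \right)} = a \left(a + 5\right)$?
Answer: $- \frac{293447554675037}{419772197962} \approx -699.06$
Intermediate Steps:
$g = - \frac{17500717}{50864000}$ ($g = \frac{\left(-25019\right) \left(- \frac{1}{16000}\right) + 7655}{-22253} = \left(\frac{25019}{16000} + 7655\right) \left(- \frac{1}{22253}\right) = \frac{122505019}{16000} \left(- \frac{1}{22253}\right) = - \frac{17500717}{50864000} \approx -0.34407$)
$t{\left(a \right)} = -4 + a \left(5 + a\right)$ ($t{\left(a \right)} = -4 + a \left(a + 5\right) = -4 + a \left(5 + a\right)$)
$N{\left(m \right)} = -3 + 2 m$ ($N{\left(m \right)} = -3 + \left(m + m\right) = -3 + 2 m$)
$\frac{N{\left(t{\left(9 \right)} \right)}}{g} - \frac{33039}{-23986} = \frac{-3 + 2 \left(-4 + 9^{2} + 5 \cdot 9\right)}{- \frac{17500717}{50864000}} - \frac{33039}{-23986} = \left(-3 + 2 \left(-4 + 81 + 45\right)\right) \left(- \frac{50864000}{17500717}\right) - - \frac{33039}{23986} = \left(-3 + 2 \cdot 122\right) \left(- \frac{50864000}{17500717}\right) + \frac{33039}{23986} = \left(-3 + 244\right) \left(- \frac{50864000}{17500717}\right) + \frac{33039}{23986} = 241 \left(- \frac{50864000}{17500717}\right) + \frac{33039}{23986} = - \frac{12258224000}{17500717} + \frac{33039}{23986} = - \frac{293447554675037}{419772197962}$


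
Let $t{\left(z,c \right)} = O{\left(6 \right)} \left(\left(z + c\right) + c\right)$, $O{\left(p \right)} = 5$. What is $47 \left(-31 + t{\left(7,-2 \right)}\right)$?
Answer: $-752$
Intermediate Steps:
$t{\left(z,c \right)} = 5 z + 10 c$ ($t{\left(z,c \right)} = 5 \left(\left(z + c\right) + c\right) = 5 \left(\left(c + z\right) + c\right) = 5 \left(z + 2 c\right) = 5 z + 10 c$)
$47 \left(-31 + t{\left(7,-2 \right)}\right) = 47 \left(-31 + \left(5 \cdot 7 + 10 \left(-2\right)\right)\right) = 47 \left(-31 + \left(35 - 20\right)\right) = 47 \left(-31 + 15\right) = 47 \left(-16\right) = -752$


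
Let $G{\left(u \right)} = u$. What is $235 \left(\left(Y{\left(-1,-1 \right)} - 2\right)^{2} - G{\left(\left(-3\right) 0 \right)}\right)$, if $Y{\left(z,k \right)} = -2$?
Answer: $3760$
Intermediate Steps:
$235 \left(\left(Y{\left(-1,-1 \right)} - 2\right)^{2} - G{\left(\left(-3\right) 0 \right)}\right) = 235 \left(\left(-2 - 2\right)^{2} - \left(-3\right) 0\right) = 235 \left(\left(-4\right)^{2} - 0\right) = 235 \left(16 + 0\right) = 235 \cdot 16 = 3760$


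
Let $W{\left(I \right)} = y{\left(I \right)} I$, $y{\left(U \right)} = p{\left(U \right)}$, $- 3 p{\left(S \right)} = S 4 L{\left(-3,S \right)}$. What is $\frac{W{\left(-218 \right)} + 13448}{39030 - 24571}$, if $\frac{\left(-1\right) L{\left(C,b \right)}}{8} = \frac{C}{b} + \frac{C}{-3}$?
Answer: $\frac{1582040}{43377} \approx 36.472$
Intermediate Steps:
$L{\left(C,b \right)} = \frac{8 C}{3} - \frac{8 C}{b}$ ($L{\left(C,b \right)} = - 8 \left(\frac{C}{b} + \frac{C}{-3}\right) = - 8 \left(\frac{C}{b} + C \left(- \frac{1}{3}\right)\right) = - 8 \left(\frac{C}{b} - \frac{C}{3}\right) = - 8 \left(- \frac{C}{3} + \frac{C}{b}\right) = \frac{8 C}{3} - \frac{8 C}{b}$)
$p{\left(S \right)} = -32 + \frac{32 S}{3}$ ($p{\left(S \right)} = - \frac{S 4 \cdot \frac{8}{3} \left(-3\right) \frac{1}{S} \left(-3 + S\right)}{3} = - \frac{4 S \left(- \frac{8 \left(-3 + S\right)}{S}\right)}{3} = - \frac{96 - 32 S}{3} = -32 + \frac{32 S}{3}$)
$y{\left(U \right)} = -32 + \frac{32 U}{3}$
$W{\left(I \right)} = I \left(-32 + \frac{32 I}{3}\right)$ ($W{\left(I \right)} = \left(-32 + \frac{32 I}{3}\right) I = I \left(-32 + \frac{32 I}{3}\right)$)
$\frac{W{\left(-218 \right)} + 13448}{39030 - 24571} = \frac{\frac{32}{3} \left(-218\right) \left(-3 - 218\right) + 13448}{39030 - 24571} = \frac{\frac{32}{3} \left(-218\right) \left(-221\right) + 13448}{14459} = \left(\frac{1541696}{3} + 13448\right) \frac{1}{14459} = \frac{1582040}{3} \cdot \frac{1}{14459} = \frac{1582040}{43377}$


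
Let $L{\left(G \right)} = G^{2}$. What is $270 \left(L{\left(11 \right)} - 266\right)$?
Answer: $-39150$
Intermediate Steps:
$270 \left(L{\left(11 \right)} - 266\right) = 270 \left(11^{2} - 266\right) = 270 \left(121 - 266\right) = 270 \left(-145\right) = -39150$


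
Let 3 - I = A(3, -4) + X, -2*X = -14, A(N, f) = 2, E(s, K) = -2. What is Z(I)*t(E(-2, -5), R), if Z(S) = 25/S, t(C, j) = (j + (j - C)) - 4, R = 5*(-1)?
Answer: 50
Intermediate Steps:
R = -5
t(C, j) = -4 - C + 2*j (t(C, j) = (-C + 2*j) - 4 = -4 - C + 2*j)
X = 7 (X = -½*(-14) = 7)
I = -6 (I = 3 - (2 + 7) = 3 - 1*9 = 3 - 9 = -6)
Z(I)*t(E(-2, -5), R) = (25/(-6))*(-4 - 1*(-2) + 2*(-5)) = (25*(-⅙))*(-4 + 2 - 10) = -25/6*(-12) = 50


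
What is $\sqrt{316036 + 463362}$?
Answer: $\sqrt{779398} \approx 882.83$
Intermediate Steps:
$\sqrt{316036 + 463362} = \sqrt{779398}$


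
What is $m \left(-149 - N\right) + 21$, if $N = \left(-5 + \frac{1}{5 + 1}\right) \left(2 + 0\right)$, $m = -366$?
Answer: $51017$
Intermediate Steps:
$N = - \frac{29}{3}$ ($N = \left(-5 + \frac{1}{6}\right) 2 = \left(- \frac{29}{6}\right) 2 = - \frac{29}{3} \approx -9.6667$)
$m \left(-149 - N\right) + 21 = - 366 \left(-149 - - \frac{29}{3}\right) + 21 = - 366 \left(-149 + \frac{29}{3}\right) + 21 = \left(-366\right) \left(- \frac{418}{3}\right) + 21 = 50996 + 21 = 51017$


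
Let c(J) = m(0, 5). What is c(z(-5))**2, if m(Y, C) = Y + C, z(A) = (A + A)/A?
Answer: 25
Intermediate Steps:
z(A) = 2 (z(A) = (2*A)/A = 2)
m(Y, C) = C + Y
c(J) = 5 (c(J) = 5 + 0 = 5)
c(z(-5))**2 = 5**2 = 25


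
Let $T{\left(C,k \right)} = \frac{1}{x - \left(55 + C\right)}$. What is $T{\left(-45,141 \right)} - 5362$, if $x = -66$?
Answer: $- \frac{407513}{76} \approx -5362.0$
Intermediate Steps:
$T{\left(C,k \right)} = \frac{1}{-121 - C}$ ($T{\left(C,k \right)} = \frac{1}{-66 - \left(55 + C\right)} = \frac{1}{-121 - C}$)
$T{\left(-45,141 \right)} - 5362 = - \frac{1}{121 - 45} - 5362 = - \frac{1}{76} - 5362 = - \frac{407513}{76}$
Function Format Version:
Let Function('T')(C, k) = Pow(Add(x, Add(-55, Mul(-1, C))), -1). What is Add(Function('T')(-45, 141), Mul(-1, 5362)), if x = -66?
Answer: Rational(-407513, 76) ≈ -5362.0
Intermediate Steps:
Function('T')(C, k) = Pow(Add(-121, Mul(-1, C)), -1) (Function('T')(C, k) = Pow(Add(-66, Add(-55, Mul(-1, C))), -1) = Pow(Add(-121, Mul(-1, C)), -1))
Add(Function('T')(-45, 141), Mul(-1, 5362)) = Add(Mul(-1, Pow(Add(121, -45), -1)), Mul(-1, 5362)) = Add(Mul(-1, Pow(76, -1)), -5362) = Add(Mul(-1, Rational(1, 76)), -5362) = Add(Rational(-1, 76), -5362) = Rational(-407513, 76)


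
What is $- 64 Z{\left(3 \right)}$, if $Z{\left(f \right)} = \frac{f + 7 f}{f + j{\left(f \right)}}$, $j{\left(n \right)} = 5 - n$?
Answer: $- \frac{1536}{5} \approx -307.2$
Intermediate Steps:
$Z{\left(f \right)} = \frac{8 f}{5}$ ($Z{\left(f \right)} = \frac{f + 7 f}{f - \left(-5 + f\right)} = \frac{8 f}{5}$)
$- 64 Z{\left(3 \right)} = - 64 \cdot \frac{8}{5} \cdot 3 = \left(-64\right) \frac{24}{5} = - \frac{1536}{5}$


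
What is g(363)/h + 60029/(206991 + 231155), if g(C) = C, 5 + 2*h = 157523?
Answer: 1628957003/11502646938 ≈ 0.14162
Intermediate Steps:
h = 78759 (h = -5/2 + (½)*157523 = -5/2 + 157523/2 = 78759)
g(363)/h + 60029/(206991 + 231155) = 363/78759 + 60029/(206991 + 231155) = 363*(1/78759) + 60029/438146 = 121/26253 + 60029*(1/438146) = 121/26253 + 60029/438146 = 1628957003/11502646938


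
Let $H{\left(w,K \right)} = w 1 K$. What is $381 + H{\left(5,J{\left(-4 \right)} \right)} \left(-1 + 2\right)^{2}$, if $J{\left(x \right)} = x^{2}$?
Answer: $461$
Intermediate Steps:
$H{\left(w,K \right)} = K w$ ($H{\left(w,K \right)} = w K = K w$)
$381 + H{\left(5,J{\left(-4 \right)} \right)} \left(-1 + 2\right)^{2} = 381 + \left(-4\right)^{2} \cdot 5 \left(-1 + 2\right)^{2} = 381 + 16 \cdot 5 \cdot 1^{2} = 381 + 80 \cdot 1 = 381 + 80 = 461$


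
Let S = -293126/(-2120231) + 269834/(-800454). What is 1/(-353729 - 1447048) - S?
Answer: 101286380088054796/509363996048541183 ≈ 0.19885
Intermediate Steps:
S = -168738266225/848573692437 (S = -293126*(-1/2120231) + 269834*(-1/800454) = 293126/2120231 - 134917/400227 = -168738266225/848573692437 ≈ -0.19885)
1/(-353729 - 1447048) - S = 1/(-353729 - 1447048) - 1*(-168738266225/848573692437) = 1/(-1800777) + 168738266225/848573692437 = -1/1800777 + 168738266225/848573692437 = 101286380088054796/509363996048541183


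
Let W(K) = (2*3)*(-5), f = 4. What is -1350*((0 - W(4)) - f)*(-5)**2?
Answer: -877500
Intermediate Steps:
W(K) = -30 (W(K) = 6*(-5) = -30)
-1350*((0 - W(4)) - f)*(-5)**2 = -1350*((0 - 1*(-30)) - 1*4)*(-5)**2 = -1350*((0 + 30) - 4)*25 = -1350*(30 - 4)*25 = -35100*25 = -1350*650 = -877500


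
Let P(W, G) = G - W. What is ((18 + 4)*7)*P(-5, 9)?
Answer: 2156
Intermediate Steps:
((18 + 4)*7)*P(-5, 9) = ((18 + 4)*7)*(9 - 1*(-5)) = (22*7)*(9 + 5) = 154*14 = 2156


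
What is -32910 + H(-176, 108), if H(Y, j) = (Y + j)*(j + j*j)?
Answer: -833406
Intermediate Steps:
H(Y, j) = (Y + j)*(j + j²)
-32910 + H(-176, 108) = -32910 + 108*(-176 + 108 + 108² - 176*108) = -32910 + 108*(-176 + 108 + 11664 - 19008) = -32910 + 108*(-7412) = -32910 - 800496 = -833406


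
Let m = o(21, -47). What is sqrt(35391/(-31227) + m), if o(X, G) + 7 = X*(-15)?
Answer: I*sqrt(35010619455)/10409 ≈ 17.976*I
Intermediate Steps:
o(X, G) = -7 - 15*X (o(X, G) = -7 + X*(-15) = -7 - 15*X)
m = -322 (m = -7 - 15*21 = -7 - 315 = -322)
sqrt(35391/(-31227) + m) = sqrt(35391/(-31227) - 322) = sqrt(35391*(-1/31227) - 322) = sqrt(-11797/10409 - 322) = sqrt(-3363495/10409) = I*sqrt(35010619455)/10409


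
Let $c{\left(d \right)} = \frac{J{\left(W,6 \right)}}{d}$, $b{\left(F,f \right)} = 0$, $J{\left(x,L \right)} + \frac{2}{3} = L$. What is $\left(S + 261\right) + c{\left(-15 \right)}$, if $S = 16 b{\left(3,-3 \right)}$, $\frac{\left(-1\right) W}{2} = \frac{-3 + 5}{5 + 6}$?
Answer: $\frac{11729}{45} \approx 260.64$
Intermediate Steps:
$W = - \frac{4}{11}$ ($W = - 2 \frac{-3 + 5}{5 + 6} = - 2 \cdot \frac{2}{11} = - 2 \cdot 2 \cdot \frac{1}{11} = \left(-2\right) \frac{2}{11} = - \frac{4}{11} \approx -0.36364$)
$J{\left(x,L \right)} = - \frac{2}{3} + L$
$c{\left(d \right)} = \frac{16}{3 d}$ ($c{\left(d \right)} = \frac{- \frac{2}{3} + 6}{d} = \frac{16}{3 d}$)
$S = 0$ ($S = 16 \cdot 0 = 0$)
$\left(S + 261\right) + c{\left(-15 \right)} = \left(0 + 261\right) + \frac{16}{3 \left(-15\right)} = 261 + \frac{16}{3} \left(- \frac{1}{15}\right) = 261 - \frac{16}{45} = \frac{11729}{45}$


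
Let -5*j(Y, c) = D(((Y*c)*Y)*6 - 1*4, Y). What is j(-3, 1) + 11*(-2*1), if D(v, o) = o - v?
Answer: -57/5 ≈ -11.400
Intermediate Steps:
j(Y, c) = -4/5 - Y/5 + 6*c*Y**2/5 (j(Y, c) = -(Y - (((Y*c)*Y)*6 - 1*4))/5 = -(Y - ((c*Y**2)*6 - 4))/5 = -(Y - (6*c*Y**2 - 4))/5 = -(Y - (-4 + 6*c*Y**2))/5 = -(Y + (4 - 6*c*Y**2))/5 = -(4 + Y - 6*c*Y**2)/5 = -4/5 - Y/5 + 6*c*Y**2/5)
j(-3, 1) + 11*(-2*1) = (-4/5 - 1/5*(-3) + (6/5)*1*(-3)**2) + 11*(-2*1) = (-4/5 + 3/5 + (6/5)*1*9) + 11*(-2) = (-4/5 + 3/5 + 54/5) - 22 = 53/5 - 22 = -57/5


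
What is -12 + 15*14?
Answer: 198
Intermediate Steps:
-12 + 15*14 = -12 + 210 = 198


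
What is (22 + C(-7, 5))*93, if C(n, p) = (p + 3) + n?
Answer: 2139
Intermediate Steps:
C(n, p) = 3 + n + p (C(n, p) = (3 + p) + n = 3 + n + p)
(22 + C(-7, 5))*93 = (22 + (3 - 7 + 5))*93 = (22 + 1)*93 = 23*93 = 2139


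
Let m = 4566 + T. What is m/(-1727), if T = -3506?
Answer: -1060/1727 ≈ -0.61378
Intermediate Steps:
m = 1060 (m = 4566 - 3506 = 1060)
m/(-1727) = 1060/(-1727) = 1060*(-1/1727) = -1060/1727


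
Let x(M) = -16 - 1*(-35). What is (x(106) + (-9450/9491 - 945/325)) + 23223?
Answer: 14335930381/616915 ≈ 23238.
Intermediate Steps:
x(M) = 19 (x(M) = -16 + 35 = 19)
(x(106) + (-9450/9491 - 945/325)) + 23223 = (19 + (-9450/9491 - 945/325)) + 23223 = (19 + (-9450*1/9491 - 945*1/325)) + 23223 = (19 + (-9450/9491 - 189/65)) + 23223 = (19 - 2408049/616915) + 23223 = 9313336/616915 + 23223 = 14335930381/616915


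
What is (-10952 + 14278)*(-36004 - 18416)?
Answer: -181000920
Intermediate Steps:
(-10952 + 14278)*(-36004 - 18416) = 3326*(-54420) = -181000920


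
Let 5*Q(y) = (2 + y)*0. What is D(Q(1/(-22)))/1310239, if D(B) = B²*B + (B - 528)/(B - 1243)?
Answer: 48/148057007 ≈ 3.2420e-7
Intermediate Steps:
Q(y) = 0 (Q(y) = ((2 + y)*0)/5 = (⅕)*0 = 0)
D(B) = B³ + (-528 + B)/(-1243 + B)
D(Q(1/(-22)))/1310239 = ((-528 + 0 + 0⁴ - 1243*0³)/(-1243 + 0))/1310239 = ((-528 + 0 + 0 - 1243*0)/(-1243))*(1/1310239) = -(-528 + 0 + 0 + 0)/1243*(1/1310239) = -1/1243*(-528)*(1/1310239) = (48/113)*(1/1310239) = 48/148057007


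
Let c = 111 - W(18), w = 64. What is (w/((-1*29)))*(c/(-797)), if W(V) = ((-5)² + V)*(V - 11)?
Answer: -12160/23113 ≈ -0.52611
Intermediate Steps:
W(V) = (-11 + V)*(25 + V) (W(V) = (25 + V)*(-11 + V) = (-11 + V)*(25 + V))
c = -190 (c = 111 - (-275 + 18² + 14*18) = 111 - (-275 + 324 + 252) = 111 - 1*301 = 111 - 301 = -190)
(w/((-1*29)))*(c/(-797)) = (64/((-1*29)))*(-190/(-797)) = (64/(-29))*(-190*(-1/797)) = (64*(-1/29))*(190/797) = -64/29*190/797 = -12160/23113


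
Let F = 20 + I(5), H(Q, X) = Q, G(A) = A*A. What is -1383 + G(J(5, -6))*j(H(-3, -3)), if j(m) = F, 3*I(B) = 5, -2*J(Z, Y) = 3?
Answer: -5337/4 ≈ -1334.3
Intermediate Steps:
J(Z, Y) = -3/2 (J(Z, Y) = -½*3 = -3/2)
I(B) = 5/3 (I(B) = (⅓)*5 = 5/3)
G(A) = A²
F = 65/3 (F = 20 + 5/3 = 65/3 ≈ 21.667)
j(m) = 65/3
-1383 + G(J(5, -6))*j(H(-3, -3)) = -1383 + (-3/2)²*(65/3) = -1383 + (9/4)*(65/3) = -1383 + 195/4 = -5337/4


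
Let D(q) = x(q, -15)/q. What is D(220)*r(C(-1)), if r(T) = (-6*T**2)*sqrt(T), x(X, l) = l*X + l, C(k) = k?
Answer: 1989*I/22 ≈ 90.409*I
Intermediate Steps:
x(X, l) = l + X*l (x(X, l) = X*l + l = l + X*l)
r(T) = -6*T**(5/2)
D(q) = (-15 - 15*q)/q (D(q) = (-15*(1 + q))/q = (-15 - 15*q)/q)
D(220)*r(C(-1)) = (-15 - 15/220)*(-6*I) = (-15 - 15*1/220)*(-6*I) = (-15 - 3/44)*(-6*I) = -(-1989)*I/22 = 1989*I/22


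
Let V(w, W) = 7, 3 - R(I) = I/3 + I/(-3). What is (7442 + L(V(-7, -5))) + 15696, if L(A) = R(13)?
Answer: 23141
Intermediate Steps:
R(I) = 3 (R(I) = 3 - (I/3 + I/(-3)) = 3 - (I*(⅓) + I*(-⅓)) = 3 - (I/3 - I/3) = 3 - 1*0 = 3 + 0 = 3)
L(A) = 3
(7442 + L(V(-7, -5))) + 15696 = (7442 + 3) + 15696 = 7445 + 15696 = 23141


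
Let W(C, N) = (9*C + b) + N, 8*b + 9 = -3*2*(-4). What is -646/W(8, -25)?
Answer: -304/23 ≈ -13.217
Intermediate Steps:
b = 15/8 (b = -9/8 + (-3*2*(-4))/8 = -9/8 + (-6*(-4))/8 = -9/8 + (⅛)*24 = -9/8 + 3 = 15/8 ≈ 1.8750)
W(C, N) = 15/8 + N + 9*C (W(C, N) = (9*C + 15/8) + N = (15/8 + 9*C) + N = 15/8 + N + 9*C)
-646/W(8, -25) = -646/(15/8 - 25 + 9*8) = -646/(15/8 - 25 + 72) = -646/391/8 = -646*8/391 = -304/23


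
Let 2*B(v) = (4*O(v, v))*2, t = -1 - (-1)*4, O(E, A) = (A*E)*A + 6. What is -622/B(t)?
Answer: -311/66 ≈ -4.7121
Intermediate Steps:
O(E, A) = 6 + E*A² (O(E, A) = E*A² + 6 = 6 + E*A²)
t = 3 (t = -1 - 1*(-4) = -1 + 4 = 3)
B(v) = 24 + 4*v³ (B(v) = ((4*(6 + v*v²))*2)/2 = ((4*(6 + v³))*2)/2 = ((24 + 4*v³)*2)/2 = (48 + 8*v³)/2 = 24 + 4*v³)
-622/B(t) = -622/(24 + 4*3³) = -622/(24 + 4*27) = -622/(24 + 108) = -622/132 = -622*1/132 = -311/66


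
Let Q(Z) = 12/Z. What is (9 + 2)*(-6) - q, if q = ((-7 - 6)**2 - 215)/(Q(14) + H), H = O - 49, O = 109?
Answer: -13897/213 ≈ -65.244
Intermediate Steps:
H = 60 (H = 109 - 49 = 60)
q = -161/213 (q = ((-7 - 6)**2 - 215)/(12/14 + 60) = ((-13)**2 - 215)/(12*(1/14) + 60) = (169 - 215)/(6/7 + 60) = -46/426/7 = -46*7/426 = -161/213 ≈ -0.75587)
(9 + 2)*(-6) - q = (9 + 2)*(-6) - 1*(-161/213) = 11*(-6) + 161/213 = -66 + 161/213 = -13897/213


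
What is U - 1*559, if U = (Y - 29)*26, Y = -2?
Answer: -1365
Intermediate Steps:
U = -806 (U = (-2 - 29)*26 = -31*26 = -806)
U - 1*559 = -806 - 1*559 = -806 - 559 = -1365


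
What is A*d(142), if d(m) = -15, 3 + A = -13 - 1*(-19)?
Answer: -45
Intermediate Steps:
A = 3 (A = -3 + (-13 - 1*(-19)) = -3 + (-13 + 19) = -3 + 6 = 3)
A*d(142) = 3*(-15) = -45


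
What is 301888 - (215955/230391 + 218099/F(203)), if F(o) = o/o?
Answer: 2144890616/25599 ≈ 83788.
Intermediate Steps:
F(o) = 1
301888 - (215955/230391 + 218099/F(203)) = 301888 - (215955/230391 + 218099/1) = 301888 - (215955*(1/230391) + 218099*1) = 301888 - (23995/25599 + 218099) = 301888 - 1*5583140296/25599 = 301888 - 5583140296/25599 = 2144890616/25599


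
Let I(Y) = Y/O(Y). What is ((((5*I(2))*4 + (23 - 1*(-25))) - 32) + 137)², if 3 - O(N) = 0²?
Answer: 249001/9 ≈ 27667.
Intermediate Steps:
O(N) = 3 (O(N) = 3 - 1*0² = 3 - 1*0 = 3 + 0 = 3)
I(Y) = Y/3
((((5*I(2))*4 + (23 - 1*(-25))) - 32) + 137)² = ((((5*((⅓)*2))*4 + (23 - 1*(-25))) - 32) + 137)² = ((((5*(⅔))*4 + (23 + 25)) - 32) + 137)² = ((((10/3)*4 + 48) - 32) + 137)² = (((40/3 + 48) - 32) + 137)² = ((184/3 - 32) + 137)² = (88/3 + 137)² = (499/3)² = 249001/9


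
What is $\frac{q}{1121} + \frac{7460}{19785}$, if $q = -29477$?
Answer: $- \frac{114967957}{4435797} \approx -25.918$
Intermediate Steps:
$\frac{q}{1121} + \frac{7460}{19785} = - \frac{29477}{1121} + \frac{7460}{19785} = \left(-29477\right) \frac{1}{1121} + 7460 \cdot \frac{1}{19785} = - \frac{29477}{1121} + \frac{1492}{3957} = - \frac{114967957}{4435797}$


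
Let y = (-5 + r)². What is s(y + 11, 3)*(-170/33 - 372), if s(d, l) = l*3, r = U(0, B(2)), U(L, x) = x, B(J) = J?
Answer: -37338/11 ≈ -3394.4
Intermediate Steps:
r = 2
y = 9 (y = (-5 + 2)² = (-3)² = 9)
s(d, l) = 3*l
s(y + 11, 3)*(-170/33 - 372) = (3*3)*(-170/33 - 372) = 9*(-170*1/33 - 372) = 9*(-170/33 - 372) = 9*(-12446/33) = -37338/11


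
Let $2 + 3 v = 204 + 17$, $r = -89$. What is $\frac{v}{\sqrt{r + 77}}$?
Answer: $- \frac{73 i \sqrt{3}}{6} \approx - 21.073 i$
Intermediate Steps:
$v = 73$ ($v = - \frac{2}{3} + \frac{204 + 17}{3} = - \frac{2}{3} + \frac{1}{3} \cdot 221 = - \frac{2}{3} + \frac{221}{3} = 73$)
$\frac{v}{\sqrt{r + 77}} = \frac{73}{\sqrt{-89 + 77}} = \frac{73}{\sqrt{-12}} = \frac{73}{2 i \sqrt{3}} = 73 \left(- \frac{i \sqrt{3}}{6}\right) = - \frac{73 i \sqrt{3}}{6}$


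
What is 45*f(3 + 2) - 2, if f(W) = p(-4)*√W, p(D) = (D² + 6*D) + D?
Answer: -2 - 540*√5 ≈ -1209.5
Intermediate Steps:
p(D) = D² + 7*D
f(W) = -12*√W (f(W) = (-4*(7 - 4))*√W = (-4*3)*√W = -12*√W)
45*f(3 + 2) - 2 = 45*(-12*√(3 + 2)) - 2 = 45*(-12*√5) - 2 = -540*√5 - 2 = -2 - 540*√5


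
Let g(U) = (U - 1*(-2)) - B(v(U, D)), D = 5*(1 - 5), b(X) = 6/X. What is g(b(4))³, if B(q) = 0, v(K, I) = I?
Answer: 343/8 ≈ 42.875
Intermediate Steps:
D = -20 (D = 5*(-4) = -20)
g(U) = 2 + U (g(U) = (U - 1*(-2)) - 1*0 = (U + 2) + 0 = (2 + U) + 0 = 2 + U)
g(b(4))³ = (2 + 6/4)³ = (2 + 6*(¼))³ = (2 + 3/2)³ = (7/2)³ = 343/8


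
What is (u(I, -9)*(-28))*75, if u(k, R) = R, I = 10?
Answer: 18900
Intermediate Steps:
(u(I, -9)*(-28))*75 = -9*(-28)*75 = 252*75 = 18900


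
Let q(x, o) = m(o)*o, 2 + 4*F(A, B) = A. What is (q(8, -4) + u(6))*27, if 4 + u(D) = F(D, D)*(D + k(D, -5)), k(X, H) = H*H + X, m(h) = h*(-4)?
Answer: -837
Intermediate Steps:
m(h) = -4*h
F(A, B) = -½ + A/4
q(x, o) = -4*o² (q(x, o) = (-4*o)*o = -4*o²)
k(X, H) = X + H² (k(X, H) = H² + X = X + H²)
u(D) = -4 + (25 + 2*D)*(-½ + D/4) (u(D) = -4 + (-½ + D/4)*(D + (D + (-5)²)) = -4 + (-½ + D/4)*(D + (D + 25)) = -4 + (-½ + D/4)*(D + (25 + D)) = -4 + (-½ + D/4)*(25 + 2*D) = -4 + (25 + 2*D)*(-½ + D/4))
(q(8, -4) + u(6))*27 = (-4*(-4)² + (-33/2 + (½)*6² + (21/4)*6))*27 = (-4*16 + (-33/2 + (½)*36 + 63/2))*27 = (-64 + (-33/2 + 18 + 63/2))*27 = (-64 + 33)*27 = -31*27 = -837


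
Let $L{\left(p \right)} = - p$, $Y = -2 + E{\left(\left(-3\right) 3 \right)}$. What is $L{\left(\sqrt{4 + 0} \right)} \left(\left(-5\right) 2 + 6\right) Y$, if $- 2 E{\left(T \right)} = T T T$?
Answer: $2900$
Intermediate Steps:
$E{\left(T \right)} = - \frac{T^{3}}{2}$ ($E{\left(T \right)} = - \frac{T T T}{2} = - \frac{T^{2} T}{2} = - \frac{T^{3}}{2}$)
$Y = \frac{725}{2}$ ($Y = -2 - \frac{\left(\left(-3\right) 3\right)^{3}}{2} = -2 - \frac{\left(-9\right)^{3}}{2} = -2 - - \frac{729}{2} = -2 + \frac{729}{2} = \frac{725}{2} \approx 362.5$)
$L{\left(\sqrt{4 + 0} \right)} \left(\left(-5\right) 2 + 6\right) Y = - \sqrt{4 + 0} \left(\left(-5\right) 2 + 6\right) \frac{725}{2} = - \sqrt{4} \left(-10 + 6\right) \frac{725}{2} = \left(-1\right) 2 \left(-4\right) \frac{725}{2} = \left(-2\right) \left(-4\right) \frac{725}{2} = 8 \cdot \frac{725}{2} = 2900$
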